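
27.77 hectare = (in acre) 68.62. Check: 1 hectare = 10000 m^2, so 27.77 hectare = 27.77 * 10000 = 277700 m^2. 1 acre = 4046.8564 m^2, so 277700 m^2 = 277700 / 4046.8564 = 68.621164 acre ≈ 68.62 acre (4 s.f.).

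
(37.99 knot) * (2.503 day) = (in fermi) 4.227e+21. Check: 1 knot = 0.51444444 m/s, so 37.99 knot = 37.99 * 0.51444444 = 19.543744 m/s. 1 day = 86400 s, so 2.503 day = 2.503 * 86400 = 216259.2 s. Combine: 19.543744 m/s * 216259.2 s = 4226514.5 m. 1 fermi = 1e-15 m, so 4226514.5 m = 4226514.5 / 1e-15 = 4.2265145e+21 fermi ≈ 4.227e+21 fermi (4 s.f.).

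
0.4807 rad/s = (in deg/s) 1 deg/s = 0.017453293 rad/s, so 0.4807 rad/s = 0.4807 / 0.017453293 = 27.542081 deg/s ≈ 27.54 deg/s (4 s.f.). Final answer: 27.54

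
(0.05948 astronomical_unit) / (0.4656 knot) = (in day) 4.3e+05. Check: 1 astronomical_unit = 1.4959787e+11 m, so 0.05948 astronomical_unit = 0.05948 * 1.4959787e+11 = 8.8980813e+09 m. 1 knot = 0.51444444 m/s, so 0.4656 knot = 0.4656 * 0.51444444 = 0.23952533 m/s. Combine: 8.8980813e+09 m / 0.23952533 m/s = 3.7148811e+10 s. 1 day = 86400 s, so 3.7148811e+10 s = 3.7148811e+10 / 86400 = 429963.09 day ≈ 4.3e+05 day (4 s.f.).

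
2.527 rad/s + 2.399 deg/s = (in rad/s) 2.527 rad/s is already in rad/s. 1 deg/s = 0.017453293 rad/s, so 2.399 deg/s = 2.399 * 0.017453293 = 0.041870449 rad/s. Sum: 2.527 + 0.041870449 = 2.5688704 rad/s. Result: 2.5688704 rad/s ≈ 2.569 rad/s (4 s.f.). Final answer: 2.569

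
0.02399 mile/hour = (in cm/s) 1 mile/hour = 0.44704 m/s, so 0.02399 mile/hour = 0.02399 * 0.44704 = 0.01072449 m/s. 1 cm/s = 0.01 m/s, so 0.01072449 m/s = 0.01072449 / 0.01 = 1.072449 cm/s ≈ 1.072 cm/s (4 s.f.). Final answer: 1.072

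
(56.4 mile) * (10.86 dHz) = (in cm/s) 9.857e+06. Check: 1 mile = 1609.344 m, so 56.4 mile = 56.4 * 1609.344 = 90767.002 m. 1 dHz = 0.1 Hz, so 10.86 dHz = 10.86 * 0.1 = 1.086 Hz. Combine: 90767.002 m * 1.086 Hz = 98572.964 m/s. 1 cm/s = 0.01 m/s, so 98572.964 m/s = 98572.964 / 0.01 = 9857296.4 cm/s ≈ 9.857e+06 cm/s (4 s.f.).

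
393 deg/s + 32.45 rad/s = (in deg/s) 1 deg/s = 0.017453293 rad/s, so 393 deg/s = 393 * 0.017453293 = 6.859144 rad/s. 32.45 rad/s is already in rad/s. Sum: 6.859144 + 32.45 = 39.309144 rad/s. 1 deg/s = 0.017453293 rad/s, so 39.309144 rad/s = 39.309144 / 0.017453293 = 2252.248 deg/s ≈ 2252 deg/s (4 s.f.). Final answer: 2252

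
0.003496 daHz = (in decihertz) 1 daHz = 10 Hz, so 0.003496 daHz = 0.003496 * 10 = 0.03496 Hz. 1 decihertz = 0.1 Hz, so 0.03496 Hz = 0.03496 / 0.1 = 0.3496 decihertz. Final answer: 0.3496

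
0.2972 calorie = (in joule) 1 calorie = 4.184 J, so 0.2972 calorie = 0.2972 * 4.184 = 1.2434848 J. 1.2434848 J = 1.2434848 joule ≈ 1.243 joule (4 s.f.). Final answer: 1.243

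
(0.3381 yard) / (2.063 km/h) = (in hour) 1 yard = 0.9144 m, so 0.3381 yard = 0.3381 * 0.9144 = 0.30915864 m. 1 km/h = 0.27777778 m/s, so 2.063 km/h = 2.063 * 0.27777778 = 0.57305556 m/s. Combine: 0.30915864 m / 0.57305556 m/s = 0.53949157 s. 1 hour = 3600 s, so 0.53949157 s = 0.53949157 / 3600 = 0.00014985877 hour ≈ 0.0001499 hour (4 s.f.). Final answer: 0.0001499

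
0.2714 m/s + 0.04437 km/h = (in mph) 0.2714 m/s is already in m/s. 1 km/h = 0.27777778 m/s, so 0.04437 km/h = 0.04437 * 0.27777778 = 0.012325 m/s. Sum: 0.2714 + 0.012325 = 0.283725 m/s. 1 mph = 0.44704 m/s, so 0.283725 m/s = 0.283725 / 0.44704 = 0.63467475 mph ≈ 0.6347 mph (4 s.f.). Final answer: 0.6347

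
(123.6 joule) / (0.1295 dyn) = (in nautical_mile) 5.154e+04. Check: 123.6 joule = 123.6 J. 1 dyn = 1e-05 N, so 0.1295 dyn = 0.1295 * 1e-05 = 1.295e-06 N. Combine: 123.6 J / 1.295e-06 N = 95444015 m. 1 nautical_mile = 1852 m, so 95444015 m = 95444015 / 1852 = 51535.645 nautical_mile ≈ 5.154e+04 nautical_mile (4 s.f.).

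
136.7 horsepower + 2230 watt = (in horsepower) 1 horsepower = 745.69987 W, so 136.7 horsepower = 136.7 * 745.69987 = 101937.17 W. 2230 watt = 2230 W. Sum: 101937.17 + 2230 = 104167.17 W. 1 horsepower = 745.69987 W, so 104167.17 W = 104167.17 / 745.69987 = 139.69048 horsepower ≈ 139.7 horsepower (4 s.f.). Final answer: 139.7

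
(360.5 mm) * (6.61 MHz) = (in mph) 5.33e+06. Check: 1 mm = 0.001 m, so 360.5 mm = 360.5 * 0.001 = 0.3605 m. 1 MHz = 1000000 Hz, so 6.61 MHz = 6.61 * 1000000 = 6610000 Hz. Combine: 0.3605 m * 6610000 Hz = 2382905 m/s. 1 mph = 0.44704 m/s, so 2382905 m/s = 2382905 / 0.44704 = 5330406.7 mph ≈ 5.33e+06 mph (4 s.f.).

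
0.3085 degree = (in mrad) 1 degree = 0.017453293 rad, so 0.3085 degree = 0.3085 * 0.017453293 = 0.0053843407 rad. 1 mrad = 0.001 rad, so 0.0053843407 rad = 0.0053843407 / 0.001 = 5.3843407 mrad ≈ 5.384 mrad (4 s.f.). Final answer: 5.384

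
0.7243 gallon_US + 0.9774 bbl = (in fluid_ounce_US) 5347. Check: 1 gallon_US = 0.0037854118 m^3, so 0.7243 gallon_US = 0.7243 * 0.0037854118 = 0.0027417738 m^3. 1 bbl = 0.15898729 m^3, so 0.9774 bbl = 0.9774 * 0.15898729 = 0.15539418 m^3. Sum: 0.0027417738 + 0.15539418 = 0.15813596 m^3. 1 fluid_ounce_US = 2.957353e-05 m^3, so 0.15813596 m^3 = 0.15813596 / 2.957353e-05 = 5347.2128 fluid_ounce_US ≈ 5347 fluid_ounce_US (4 s.f.).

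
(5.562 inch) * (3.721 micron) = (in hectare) 5.257e-11. Check: 1 inch = 0.0254 m, so 5.562 inch = 5.562 * 0.0254 = 0.1412748 m. 1 micron = 1e-06 m, so 3.721 micron = 3.721 * 1e-06 = 3.721e-06 m. Combine: 0.1412748 m * 3.721e-06 m = 5.2568353e-07 m^2. 1 hectare = 10000 m^2, so 5.2568353e-07 m^2 = 5.2568353e-07 / 10000 = 5.2568353e-11 hectare ≈ 5.257e-11 hectare (4 s.f.).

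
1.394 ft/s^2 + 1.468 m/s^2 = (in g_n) 0.193. Check: 1 ft/s^2 = 0.3048 m/s^2, so 1.394 ft/s^2 = 1.394 * 0.3048 = 0.4248912 m/s^2. 1.468 m/s^2 is already in m/s^2. Sum: 0.4248912 + 1.468 = 1.8928912 m/s^2. 1 g_n = 9.80665 m/s^2, so 1.8928912 m/s^2 = 1.8928912 / 9.80665 = 0.19302118 g_n ≈ 0.193 g_n (4 s.f.).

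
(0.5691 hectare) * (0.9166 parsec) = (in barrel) 1 hectare = 10000 m^2, so 0.5691 hectare = 0.5691 * 10000 = 5691 m^2. 1 parsec = 3.0856776e+16 m, so 0.9166 parsec = 0.9166 * 3.0856776e+16 = 2.8283321e+16 m. Combine: 5691 m^2 * 2.8283321e+16 m = 1.6096038e+20 m^3. 1 barrel = 0.15898729 m^3, so 1.6096038e+20 m^3 = 1.6096038e+20 / 0.15898729 = 1.0124103e+21 barrel ≈ 1.012e+21 barrel (4 s.f.). Final answer: 1.012e+21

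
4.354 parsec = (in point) 3.808e+20. Check: 1 parsec = 3.0856776e+16 m, so 4.354 parsec = 4.354 * 3.0856776e+16 = 1.343504e+17 m. 1 point = 0.00035277778 m, so 1.343504e+17 m = 1.343504e+17 / 0.00035277778 = 3.8083578e+20 point ≈ 3.808e+20 point (4 s.f.).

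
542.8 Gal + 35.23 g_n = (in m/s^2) 350.9. Check: 1 Gal = 0.01 m/s^2, so 542.8 Gal = 542.8 * 0.01 = 5.428 m/s^2. 1 g_n = 9.80665 m/s^2, so 35.23 g_n = 35.23 * 9.80665 = 345.48828 m/s^2. Sum: 5.428 + 345.48828 = 350.91628 m/s^2. Result: 350.91628 m/s^2 ≈ 350.9 m/s^2 (4 s.f.).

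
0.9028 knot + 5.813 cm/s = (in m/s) 0.5226. Check: 1 knot = 0.51444444 m/s, so 0.9028 knot = 0.9028 * 0.51444444 = 0.46444044 m/s. 1 cm/s = 0.01 m/s, so 5.813 cm/s = 5.813 * 0.01 = 0.05813 m/s. Sum: 0.46444044 + 0.05813 = 0.52257044 m/s. Result: 0.52257044 m/s ≈ 0.5226 m/s (4 s.f.).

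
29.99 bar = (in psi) 435. Check: 1 bar = 100000 Pa, so 29.99 bar = 29.99 * 100000 = 2999000 Pa. 1 psi = 6894.7573 Pa, so 2999000 Pa = 2999000 / 6894.7573 = 434.96818 psi ≈ 435 psi (4 s.f.).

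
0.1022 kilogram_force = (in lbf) 0.2253. Check: 1 kilogram_force = 9.80665 N, so 0.1022 kilogram_force = 0.1022 * 9.80665 = 1.0022396 N. 1 lbf = 4.4482216 N, so 1.0022396 N = 1.0022396 / 4.4482216 = 0.22531243 lbf ≈ 0.2253 lbf (4 s.f.).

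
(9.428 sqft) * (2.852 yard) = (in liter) 2284. Check: 1 sqft = 0.09290304 m^2, so 9.428 sqft = 9.428 * 0.09290304 = 0.87588986 m^2. 1 yard = 0.9144 m, so 2.852 yard = 2.852 * 0.9144 = 2.6078688 m. Combine: 0.87588986 m^2 * 2.6078688 m = 2.2842058 m^3. 1 liter = 0.001 m^3, so 2.2842058 m^3 = 2.2842058 / 0.001 = 2284.2058 liter ≈ 2284 liter (4 s.f.).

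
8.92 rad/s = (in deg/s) 1 deg/s = 0.017453293 rad/s, so 8.92 rad/s = 8.92 / 0.017453293 = 511.07835 deg/s ≈ 511.1 deg/s (4 s.f.). Final answer: 511.1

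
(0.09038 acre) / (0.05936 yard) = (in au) 4.504e-08. Check: 1 acre = 4046.8564 m^2, so 0.09038 acre = 0.09038 * 4046.8564 = 365.75488 m^2. 1 yard = 0.9144 m, so 0.05936 yard = 0.05936 * 0.9144 = 0.054278784 m. Combine: 365.75488 m^2 / 0.054278784 m = 6738.4502 m. 1 au = 1.4959787e+11 m, so 6738.4502 m = 6738.4502 / 1.4959787e+11 = 4.5043757e-08 au ≈ 4.504e-08 au (4 s.f.).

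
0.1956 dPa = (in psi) 2.837e-06. Check: 1 dPa = 0.1 Pa, so 0.1956 dPa = 0.1956 * 0.1 = 0.01956 Pa. 1 psi = 6894.7573 Pa, so 0.01956 Pa = 0.01956 / 6894.7573 = 2.8369382e-06 psi ≈ 2.837e-06 psi (4 s.f.).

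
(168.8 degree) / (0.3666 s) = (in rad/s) 8.036. Check: 1 degree = 0.017453293 rad, so 168.8 degree = 168.8 * 0.017453293 = 2.9461158 rad. 0.3666 s is already in s. Combine: 2.9461158 rad / 0.3666 s = 8.0363224 rad/s. Result: 8.0363224 rad/s ≈ 8.036 rad/s (4 s.f.).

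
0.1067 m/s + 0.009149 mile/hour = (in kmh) 0.3988. Check: 0.1067 m/s is already in m/s. 1 mile/hour = 0.44704 m/s, so 0.009149 mile/hour = 0.009149 * 0.44704 = 0.004089969 m/s. Sum: 0.1067 + 0.004089969 = 0.11078997 m/s. 1 kmh = 0.27777778 m/s, so 0.11078997 m/s = 0.11078997 / 0.27777778 = 0.39884389 kmh ≈ 0.3988 kmh (4 s.f.).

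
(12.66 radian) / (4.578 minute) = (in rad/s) 12.66 radian = 12.66 rad. 1 minute = 60 s, so 4.578 minute = 4.578 * 60 = 274.68 s. Combine: 12.66 rad / 274.68 s = 0.046089996 rad/s. Result: 0.046089996 rad/s ≈ 0.04609 rad/s (4 s.f.). Final answer: 0.04609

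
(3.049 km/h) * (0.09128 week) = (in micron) 1 km/h = 0.27777778 m/s, so 3.049 km/h = 3.049 * 0.27777778 = 0.84694444 m/s. 1 week = 604800 s, so 0.09128 week = 0.09128 * 604800 = 55206.144 s. Combine: 0.84694444 m/s * 55206.144 s = 46756.537 m. 1 micron = 1e-06 m, so 46756.537 m = 46756.537 / 1e-06 = 4.6756537e+10 micron ≈ 4.676e+10 micron (4 s.f.). Final answer: 4.676e+10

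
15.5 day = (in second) 1.339e+06. Check: 1 day = 86400 s, so 15.5 day = 15.5 * 86400 = 1339200 s. 1339200 s = 1339200 second ≈ 1.339e+06 second (4 s.f.).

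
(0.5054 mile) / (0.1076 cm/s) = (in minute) 1 mile = 1609.344 m, so 0.5054 mile = 0.5054 * 1609.344 = 813.36246 m. 1 cm/s = 0.01 m/s, so 0.1076 cm/s = 0.1076 * 0.01 = 0.001076 m/s. Combine: 813.36246 m / 0.001076 m/s = 755913.06 s. 1 minute = 60 s, so 755913.06 s = 755913.06 / 60 = 12598.551 minute ≈ 1.26e+04 minute (4 s.f.). Final answer: 1.26e+04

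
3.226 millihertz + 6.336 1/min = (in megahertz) 1 millihertz = 0.001 Hz, so 3.226 millihertz = 3.226 * 0.001 = 0.003226 Hz. 1 1/min = 0.016666667 Hz, so 6.336 1/min = 6.336 * 0.016666667 = 0.1056 Hz. Sum: 0.003226 + 0.1056 = 0.108826 Hz. 1 megahertz = 1000000 Hz, so 0.108826 Hz = 0.108826 / 1000000 = 1.08826e-07 megahertz ≈ 1.088e-07 megahertz (4 s.f.). Final answer: 1.088e-07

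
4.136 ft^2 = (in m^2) 0.3842. Check: 1 ft^2 = 0.09290304 m^2, so 4.136 ft^2 = 4.136 * 0.09290304 = 0.38424697 m^2. Result: 0.38424697 m^2 ≈ 0.3842 m^2 (4 s.f.).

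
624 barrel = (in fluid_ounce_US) 3.355e+06. Check: 1 barrel = 0.15898729 m^3, so 624 barrel = 624 * 0.15898729 = 99.208072 m^3. 1 fluid_ounce_US = 2.957353e-05 m^3, so 99.208072 m^3 = 99.208072 / 2.957353e-05 = 3354624 fluid_ounce_US ≈ 3.355e+06 fluid_ounce_US (4 s.f.).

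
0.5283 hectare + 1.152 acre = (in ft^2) 1 hectare = 10000 m^2, so 0.5283 hectare = 0.5283 * 10000 = 5283 m^2. 1 acre = 4046.8564 m^2, so 1.152 acre = 1.152 * 4046.8564 = 4661.9786 m^2. Sum: 5283 + 4661.9786 = 9944.9786 m^2. 1 ft^2 = 0.09290304 m^2, so 9944.9786 m^2 = 9944.9786 / 0.09290304 = 107046.86 ft^2 ≈ 1.07e+05 ft^2 (4 s.f.). Final answer: 1.07e+05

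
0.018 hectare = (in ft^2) 1 hectare = 10000 m^2, so 0.018 hectare = 0.018 * 10000 = 180 m^2. 1 ft^2 = 0.09290304 m^2, so 180 m^2 = 180 / 0.09290304 = 1937.5039 ft^2 ≈ 1938 ft^2 (4 s.f.). Final answer: 1938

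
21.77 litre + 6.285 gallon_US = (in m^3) 0.04556. Check: 1 litre = 0.001 m^3, so 21.77 litre = 21.77 * 0.001 = 0.02177 m^3. 1 gallon_US = 0.0037854118 m^3, so 6.285 gallon_US = 6.285 * 0.0037854118 = 0.023791313 m^3. Sum: 0.02177 + 0.023791313 = 0.045561313 m^3. Result: 0.045561313 m^3 ≈ 0.04556 m^3 (4 s.f.).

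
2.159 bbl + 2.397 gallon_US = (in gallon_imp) 1 bbl = 0.15898729 m^3, so 2.159 bbl = 2.159 * 0.15898729 = 0.34325357 m^3. 1 gallon_US = 0.0037854118 m^3, so 2.397 gallon_US = 2.397 * 0.0037854118 = 0.009073632 m^3. Sum: 0.34325357 + 0.009073632 = 0.3523272 m^3. 1 gallon_imp = 0.00454609 m^3, so 0.3523272 m^3 = 0.3523272 / 0.00454609 = 77.50115 gallon_imp ≈ 77.5 gallon_imp (4 s.f.). Final answer: 77.5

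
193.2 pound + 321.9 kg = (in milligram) 4.095e+08. Check: 1 pound = 0.45359237 kg, so 193.2 pound = 193.2 * 0.45359237 = 87.634046 kg. 321.9 kg is already in kg. Sum: 87.634046 + 321.9 = 409.53405 kg. 1 milligram = 1e-06 kg, so 409.53405 kg = 409.53405 / 1e-06 = 4.0953405e+08 milligram ≈ 4.095e+08 milligram (4 s.f.).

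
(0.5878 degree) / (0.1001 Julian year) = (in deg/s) 1.861e-07. Check: 1 degree = 0.017453293 rad, so 0.5878 degree = 0.5878 * 0.017453293 = 0.010259045 rad. 1 Julian year = 31557600 s, so 0.1001 Julian year = 0.1001 * 31557600 = 3158915.8 s. Combine: 0.010259045 rad / 3158915.8 s = 3.2476476e-09 rad/s. 1 deg/s = 0.017453293 rad/s, so 3.2476476e-09 rad/s = 3.2476476e-09 / 0.017453293 = 1.860765e-07 deg/s ≈ 1.861e-07 deg/s (4 s.f.).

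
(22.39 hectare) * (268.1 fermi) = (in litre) 1 hectare = 10000 m^2, so 22.39 hectare = 22.39 * 10000 = 223900 m^2. 1 fermi = 1e-15 m, so 268.1 fermi = 268.1 * 1e-15 = 2.681e-13 m. Combine: 223900 m^2 * 2.681e-13 m = 6.002759e-08 m^3. 1 litre = 0.001 m^3, so 6.002759e-08 m^3 = 6.002759e-08 / 0.001 = 6.002759e-05 litre ≈ 6.003e-05 litre (4 s.f.). Final answer: 6.003e-05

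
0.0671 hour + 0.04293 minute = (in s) 244.1. Check: 1 hour = 3600 s, so 0.0671 hour = 0.0671 * 3600 = 241.56 s. 1 minute = 60 s, so 0.04293 minute = 0.04293 * 60 = 2.5758 s. Sum: 241.56 + 2.5758 = 244.1358 s. Result: 244.1358 s ≈ 244.1 s (4 s.f.).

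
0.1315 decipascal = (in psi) 1 decipascal = 0.1 Pa, so 0.1315 decipascal = 0.1315 * 0.1 = 0.01315 Pa. 1 psi = 6894.7573 Pa, so 0.01315 Pa = 0.01315 / 6894.7573 = 1.9072463e-06 psi ≈ 1.907e-06 psi (4 s.f.). Final answer: 1.907e-06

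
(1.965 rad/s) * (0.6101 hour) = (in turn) 1.965 rad/s is already in rad/s. 1 hour = 3600 s, so 0.6101 hour = 0.6101 * 3600 = 2196.36 s. Combine: 1.965 rad/s * 2196.36 s = 4315.8474 rad. 1 turn = 6.2831853 rad, so 4315.8474 rad = 4315.8474 / 6.2831853 = 686.88845 turn ≈ 686.9 turn (4 s.f.). Final answer: 686.9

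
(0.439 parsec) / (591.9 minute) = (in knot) 7.414e+11. Check: 1 parsec = 3.0856776e+16 m, so 0.439 parsec = 0.439 * 3.0856776e+16 = 1.3546125e+16 m. 1 minute = 60 s, so 591.9 minute = 591.9 * 60 = 35514 s. Combine: 1.3546125e+16 m / 35514 s = 3.8143055e+11 m/s. 1 knot = 0.51444444 m/s, so 3.8143055e+11 m/s = 3.8143055e+11 / 0.51444444 = 7.4144168e+11 knot ≈ 7.414e+11 knot (4 s.f.).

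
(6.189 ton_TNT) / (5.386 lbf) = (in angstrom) 1.081e+19. Check: 1 ton_TNT = 4.184e+09 J, so 6.189 ton_TNT = 6.189 * 4.184e+09 = 2.5894776e+10 J. 1 lbf = 4.4482216 N, so 5.386 lbf = 5.386 * 4.4482216 = 23.958122 N. Combine: 2.5894776e+10 J / 23.958122 N = 1.080835e+09 m. 1 angstrom = 1e-10 m, so 1.080835e+09 m = 1.080835e+09 / 1e-10 = 1.080835e+19 angstrom ≈ 1.081e+19 angstrom (4 s.f.).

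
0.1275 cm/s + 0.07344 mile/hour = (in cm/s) 1 cm/s = 0.01 m/s, so 0.1275 cm/s = 0.1275 * 0.01 = 0.001275 m/s. 1 mile/hour = 0.44704 m/s, so 0.07344 mile/hour = 0.07344 * 0.44704 = 0.032830618 m/s. Sum: 0.001275 + 0.032830618 = 0.034105618 m/s. 1 cm/s = 0.01 m/s, so 0.034105618 m/s = 0.034105618 / 0.01 = 3.4105618 cm/s ≈ 3.411 cm/s (4 s.f.). Final answer: 3.411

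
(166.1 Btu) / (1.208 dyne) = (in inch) 1 Btu = 1055.0559 J, so 166.1 Btu = 166.1 * 1055.0559 = 175244.78 J. 1 dyne = 1e-05 N, so 1.208 dyne = 1.208 * 1e-05 = 1.208e-05 N. Combine: 175244.78 J / 1.208e-05 N = 1.4507018e+10 m. 1 inch = 0.0254 m, so 1.4507018e+10 m = 1.4507018e+10 / 0.0254 = 5.7114244e+11 inch ≈ 5.711e+11 inch (4 s.f.). Final answer: 5.711e+11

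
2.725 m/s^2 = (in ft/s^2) 1 ft/s^2 = 0.3048 m/s^2, so 2.725 m/s^2 = 2.725 / 0.3048 = 8.9402887 ft/s^2 ≈ 8.94 ft/s^2 (4 s.f.). Final answer: 8.94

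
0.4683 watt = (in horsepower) 0.4683 watt = 0.4683 W. 1 horsepower = 745.69987 W, so 0.4683 W = 0.4683 / 745.69987 = 0.00062800064 horsepower ≈ 0.000628 horsepower (4 s.f.). Final answer: 0.000628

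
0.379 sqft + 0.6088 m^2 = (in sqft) 6.932. Check: 1 sqft = 0.09290304 m^2, so 0.379 sqft = 0.379 * 0.09290304 = 0.035210252 m^2. 0.6088 m^2 is already in m^2. Sum: 0.035210252 + 0.6088 = 0.64401025 m^2. 1 sqft = 0.09290304 m^2, so 0.64401025 m^2 = 0.64401025 / 0.09290304 = 6.9320687 sqft ≈ 6.932 sqft (4 s.f.).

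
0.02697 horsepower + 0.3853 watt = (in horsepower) 0.02749. Check: 1 horsepower = 745.69987 W, so 0.02697 horsepower = 0.02697 * 745.69987 = 20.111526 W. 0.3853 watt = 0.3853 W. Sum: 20.111526 + 0.3853 = 20.496826 W. 1 horsepower = 745.69987 W, so 20.496826 W = 20.496826 / 745.69987 = 0.027486696 horsepower ≈ 0.02749 horsepower (4 s.f.).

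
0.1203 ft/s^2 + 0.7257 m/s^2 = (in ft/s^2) 2.501. Check: 1 ft/s^2 = 0.3048 m/s^2, so 0.1203 ft/s^2 = 0.1203 * 0.3048 = 0.03666744 m/s^2. 0.7257 m/s^2 is already in m/s^2. Sum: 0.03666744 + 0.7257 = 0.76236744 m/s^2. 1 ft/s^2 = 0.3048 m/s^2, so 0.76236744 m/s^2 = 0.76236744 / 0.3048 = 2.5012055 ft/s^2 ≈ 2.501 ft/s^2 (4 s.f.).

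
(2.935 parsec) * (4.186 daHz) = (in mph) 8.48e+18. Check: 1 parsec = 3.0856776e+16 m, so 2.935 parsec = 2.935 * 3.0856776e+16 = 9.0564637e+16 m. 1 daHz = 10 Hz, so 4.186 daHz = 4.186 * 10 = 41.86 Hz. Combine: 9.0564637e+16 m * 41.86 Hz = 3.7910357e+18 m/s. 1 mph = 0.44704 m/s, so 3.7910357e+18 m/s = 3.7910357e+18 / 0.44704 = 8.4803054e+18 mph ≈ 8.48e+18 mph (4 s.f.).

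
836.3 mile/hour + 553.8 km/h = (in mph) 1 mile/hour = 0.44704 m/s, so 836.3 mile/hour = 836.3 * 0.44704 = 373.85955 m/s. 1 km/h = 0.27777778 m/s, so 553.8 km/h = 553.8 * 0.27777778 = 153.83333 m/s. Sum: 373.85955 + 153.83333 = 527.69289 m/s. 1 mph = 0.44704 m/s, so 527.69289 m/s = 527.69289 / 0.44704 = 1180.4154 mph ≈ 1180 mph (4 s.f.). Final answer: 1180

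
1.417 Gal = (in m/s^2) 0.01417. Check: 1 Gal = 0.01 m/s^2, so 1.417 Gal = 1.417 * 0.01 = 0.01417 m/s^2. Result: 0.01417 m/s^2.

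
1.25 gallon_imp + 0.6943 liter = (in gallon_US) 1.685. Check: 1 gallon_imp = 0.00454609 m^3, so 1.25 gallon_imp = 1.25 * 0.00454609 = 0.0056826125 m^3. 1 liter = 0.001 m^3, so 0.6943 liter = 0.6943 * 0.001 = 0.0006943 m^3. Sum: 0.0056826125 + 0.0006943 = 0.0063769125 m^3. 1 gallon_US = 0.0037854118 m^3, so 0.0063769125 m^3 = 0.0063769125 / 0.0037854118 = 1.6846021 gallon_US ≈ 1.685 gallon_US (4 s.f.).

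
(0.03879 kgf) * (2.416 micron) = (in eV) 5.736e+12. Check: 1 kgf = 9.80665 N, so 0.03879 kgf = 0.03879 * 9.80665 = 0.38039995 N. 1 micron = 1e-06 m, so 2.416 micron = 2.416 * 1e-06 = 2.416e-06 m. Combine: 0.38039995 N * 2.416e-06 m = 9.1904629e-07 J. 1 eV = 1.6021766e-19 J, so 9.1904629e-07 J = 9.1904629e-07 / 1.6021766e-19 = 5.7362357e+12 eV ≈ 5.736e+12 eV (4 s.f.).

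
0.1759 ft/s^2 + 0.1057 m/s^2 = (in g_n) 1 ft/s^2 = 0.3048 m/s^2, so 0.1759 ft/s^2 = 0.1759 * 0.3048 = 0.05361432 m/s^2. 0.1057 m/s^2 is already in m/s^2. Sum: 0.05361432 + 0.1057 = 0.15931432 m/s^2. 1 g_n = 9.80665 m/s^2, so 0.15931432 m/s^2 = 0.15931432 / 9.80665 = 0.01624554 g_n ≈ 0.01625 g_n (4 s.f.). Final answer: 0.01625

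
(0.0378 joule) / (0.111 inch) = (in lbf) 3.014. Check: 0.0378 joule = 0.0378 J. 1 inch = 0.0254 m, so 0.111 inch = 0.111 * 0.0254 = 0.0028194 m. Combine: 0.0378 J / 0.0028194 m = 13.407108 N. 1 lbf = 4.4482216 N, so 13.407108 N = 13.407108 / 4.4482216 = 3.0140378 lbf ≈ 3.014 lbf (4 s.f.).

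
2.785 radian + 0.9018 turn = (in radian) 2.785 radian = 2.785 rad. 1 turn = 6.2831853 rad, so 0.9018 turn = 0.9018 * 6.2831853 = 5.6661765 rad. Sum: 2.785 + 5.6661765 = 8.4511765 rad. 8.4511765 rad = 8.4511765 radian ≈ 8.451 radian (4 s.f.). Final answer: 8.451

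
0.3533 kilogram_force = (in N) 3.465. Check: 1 kilogram_force = 9.80665 N, so 0.3533 kilogram_force = 0.3533 * 9.80665 = 3.4646894 N. Result: 3.4646894 N ≈ 3.465 N (4 s.f.).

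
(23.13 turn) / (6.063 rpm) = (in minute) 3.815. Check: 1 turn = 6.2831853 rad, so 23.13 turn = 23.13 * 6.2831853 = 145.33008 rad. 1 rpm = 0.10471976 rad/s, so 6.063 rpm = 6.063 * 0.10471976 = 0.63491588 rad/s. Combine: 145.33008 rad / 0.63491588 rad/s = 228.89659 s. 1 minute = 60 s, so 228.89659 s = 228.89659 / 60 = 3.8149431 minute ≈ 3.815 minute (4 s.f.).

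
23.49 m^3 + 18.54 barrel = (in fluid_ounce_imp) 23.49 m^3 is already in m^3. 1 barrel = 0.15898729 m^3, so 18.54 barrel = 18.54 * 0.15898729 = 2.9476244 m^3. Sum: 23.49 + 2.9476244 = 26.437624 m^3. 1 fluid_ounce_imp = 2.8413063e-05 m^3, so 26.437624 m^3 = 26.437624 / 2.8413063e-05 = 930474.3 fluid_ounce_imp ≈ 9.305e+05 fluid_ounce_imp (4 s.f.). Final answer: 9.305e+05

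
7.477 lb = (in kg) 1 lb = 0.45359237 kg, so 7.477 lb = 7.477 * 0.45359237 = 3.3915102 kg. Result: 3.3915102 kg ≈ 3.392 kg (4 s.f.). Final answer: 3.392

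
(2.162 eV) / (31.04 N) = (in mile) 6.934e-24. Check: 1 eV = 1.6021766e-19 J, so 2.162 eV = 2.162 * 1.6021766e-19 = 3.4639059e-19 J. 31.04 N is already in N. Combine: 3.4639059e-19 J / 31.04 N = 1.1159491e-20 m. 1 mile = 1609.344 m, so 1.1159491e-20 m = 1.1159491e-20 / 1609.344 = 6.934186e-24 mile ≈ 6.934e-24 mile (4 s.f.).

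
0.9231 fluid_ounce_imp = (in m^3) 1 fluid_ounce_imp = 2.8413063e-05 m^3, so 0.9231 fluid_ounce_imp = 0.9231 * 2.8413063e-05 = 2.6228098e-05 m^3. Result: 2.6228098e-05 m^3 ≈ 2.623e-05 m^3 (4 s.f.). Final answer: 2.623e-05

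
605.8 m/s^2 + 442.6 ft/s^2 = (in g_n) 75.53. Check: 605.8 m/s^2 is already in m/s^2. 1 ft/s^2 = 0.3048 m/s^2, so 442.6 ft/s^2 = 442.6 * 0.3048 = 134.90448 m/s^2. Sum: 605.8 + 134.90448 = 740.70448 m/s^2. 1 g_n = 9.80665 m/s^2, so 740.70448 m/s^2 = 740.70448 / 9.80665 = 75.530837 g_n ≈ 75.53 g_n (4 s.f.).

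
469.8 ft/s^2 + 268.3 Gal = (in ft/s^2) 478.6. Check: 1 ft/s^2 = 0.3048 m/s^2, so 469.8 ft/s^2 = 469.8 * 0.3048 = 143.19504 m/s^2. 1 Gal = 0.01 m/s^2, so 268.3 Gal = 268.3 * 0.01 = 2.683 m/s^2. Sum: 143.19504 + 2.683 = 145.87804 m/s^2. 1 ft/s^2 = 0.3048 m/s^2, so 145.87804 m/s^2 = 145.87804 / 0.3048 = 478.60249 ft/s^2 ≈ 478.6 ft/s^2 (4 s.f.).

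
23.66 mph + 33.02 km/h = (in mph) 44.18. Check: 1 mph = 0.44704 m/s, so 23.66 mph = 23.66 * 0.44704 = 10.576966 m/s. 1 km/h = 0.27777778 m/s, so 33.02 km/h = 33.02 * 0.27777778 = 9.1722222 m/s. Sum: 10.576966 + 9.1722222 = 19.749189 m/s. 1 mph = 0.44704 m/s, so 19.749189 m/s = 19.749189 / 0.44704 = 44.177677 mph ≈ 44.18 mph (4 s.f.).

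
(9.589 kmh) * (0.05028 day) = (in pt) 1 kmh = 0.27777778 m/s, so 9.589 kmh = 9.589 * 0.27777778 = 2.6636111 m/s. 1 day = 86400 s, so 0.05028 day = 0.05028 * 86400 = 4344.192 s. Combine: 2.6636111 m/s * 4344.192 s = 11571.238 m. 1 pt = 0.00035277778 m, so 11571.238 m = 11571.238 / 0.00035277778 = 32800360 pt ≈ 3.28e+07 pt (4 s.f.). Final answer: 3.28e+07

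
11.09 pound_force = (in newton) 1 pound_force = 4.4482216 N, so 11.09 pound_force = 11.09 * 4.4482216 = 49.330778 N. 49.330778 N = 49.330778 newton ≈ 49.33 newton (4 s.f.). Final answer: 49.33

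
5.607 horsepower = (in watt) 4181. Check: 1 horsepower = 745.69987 W, so 5.607 horsepower = 5.607 * 745.69987 = 4181.1392 W. 4181.1392 W = 4181.1392 watt ≈ 4181 watt (4 s.f.).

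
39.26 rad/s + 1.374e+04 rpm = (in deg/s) 8.469e+04. Check: 39.26 rad/s is already in rad/s. 1 rpm = 0.10471976 rad/s, so 1.374e+04 rpm = 1.374e+04 * 0.10471976 = 1438.8494 rad/s. Sum: 39.26 + 1438.8494 = 1478.1094 rad/s. 1 deg/s = 0.017453293 rad/s, so 1478.1094 rad/s = 1478.1094 / 0.017453293 = 84689.432 deg/s ≈ 8.469e+04 deg/s (4 s.f.).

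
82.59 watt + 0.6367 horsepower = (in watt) 557.4. Check: 82.59 watt = 82.59 W. 1 horsepower = 745.69987 W, so 0.6367 horsepower = 0.6367 * 745.69987 = 474.78711 W. Sum: 82.59 + 474.78711 = 557.37711 W. 557.37711 W = 557.37711 watt ≈ 557.4 watt (4 s.f.).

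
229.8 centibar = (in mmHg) 1 centibar = 1000 Pa, so 229.8 centibar = 229.8 * 1000 = 229800 Pa. 1 mmHg = 133.32237 Pa, so 229800 Pa = 229800 / 133.32237 = 1723.6417 mmHg ≈ 1724 mmHg (4 s.f.). Final answer: 1724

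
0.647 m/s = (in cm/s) 64.7. Check: 1 cm/s = 0.01 m/s, so 0.647 m/s = 0.647 / 0.01 = 64.7 cm/s.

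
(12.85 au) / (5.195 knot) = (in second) 7.193e+11. Check: 1 au = 1.4959787e+11 m, so 12.85 au = 12.85 * 1.4959787e+11 = 1.9223326e+12 m. 1 knot = 0.51444444 m/s, so 5.195 knot = 5.195 * 0.51444444 = 2.6725389 m/s. Combine: 1.9223326e+12 m / 2.6725389 m/s = 7.192908e+11 s. 7.192908e+11 s = 7.192908e+11 second ≈ 7.193e+11 second (4 s.f.).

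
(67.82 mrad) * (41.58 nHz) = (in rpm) 1 mrad = 0.001 rad, so 67.82 mrad = 67.82 * 0.001 = 0.06782 rad. 1 nHz = 1e-09 Hz, so 41.58 nHz = 41.58 * 1e-09 = 4.158e-08 Hz. Combine: 0.06782 rad * 4.158e-08 Hz = 2.8199556e-09 rad/s. 1 rpm = 0.10471976 rad/s, so 2.8199556e-09 rad/s = 2.8199556e-09 / 0.10471976 = 2.6928592e-08 rpm ≈ 2.693e-08 rpm (4 s.f.). Final answer: 2.693e-08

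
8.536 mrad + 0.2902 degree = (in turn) 1 mrad = 0.001 rad, so 8.536 mrad = 8.536 * 0.001 = 0.008536 rad. 1 degree = 0.017453293 rad, so 0.2902 degree = 0.2902 * 0.017453293 = 0.0050649455 rad. Sum: 0.008536 + 0.0050649455 = 0.013600945 rad. 1 turn = 6.2831853 rad, so 0.013600945 rad = 0.013600945 / 6.2831853 = 0.0021646577 turn ≈ 0.002165 turn (4 s.f.). Final answer: 0.002165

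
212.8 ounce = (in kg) 1 ounce = 0.028349523 kg, so 212.8 ounce = 212.8 * 0.028349523 = 6.0327785 kg. Result: 6.0327785 kg ≈ 6.033 kg (4 s.f.). Final answer: 6.033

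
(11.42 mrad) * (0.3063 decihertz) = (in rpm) 1 mrad = 0.001 rad, so 11.42 mrad = 11.42 * 0.001 = 0.01142 rad. 1 decihertz = 0.1 Hz, so 0.3063 decihertz = 0.3063 * 0.1 = 0.03063 Hz. Combine: 0.01142 rad * 0.03063 Hz = 0.0003497946 rad/s. 1 rpm = 0.10471976 rad/s, so 0.0003497946 rad/s = 0.0003497946 / 0.10471976 = 0.0033402924 rpm ≈ 0.00334 rpm (4 s.f.). Final answer: 0.00334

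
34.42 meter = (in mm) 3.442e+04. Check: 34.42 meter = 34.42 m. 1 mm = 0.001 m, so 34.42 m = 34.42 / 0.001 = 34420 mm ≈ 3.442e+04 mm (4 s.f.).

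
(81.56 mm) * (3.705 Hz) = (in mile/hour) 0.676. Check: 1 mm = 0.001 m, so 81.56 mm = 81.56 * 0.001 = 0.08156 m. 3.705 Hz is already in Hz. Combine: 0.08156 m * 3.705 Hz = 0.3021798 m/s. 1 mile/hour = 0.44704 m/s, so 0.3021798 m/s = 0.3021798 / 0.44704 = 0.67595696 mile/hour ≈ 0.676 mile/hour (4 s.f.).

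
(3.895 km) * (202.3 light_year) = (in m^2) 1 km = 1000 m, so 3.895 km = 3.895 * 1000 = 3895 m. 1 light_year = 9.4607305e+15 m, so 202.3 light_year = 202.3 * 9.4607305e+15 = 1.9139058e+18 m. Combine: 3895 m * 1.9139058e+18 m = 7.454663e+21 m^2. Result: 7.454663e+21 m^2 ≈ 7.455e+21 m^2 (4 s.f.). Final answer: 7.455e+21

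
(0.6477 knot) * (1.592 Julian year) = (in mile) 1 knot = 0.51444444 m/s, so 0.6477 knot = 0.6477 * 0.51444444 = 0.33320567 m/s. 1 Julian year = 31557600 s, so 1.592 Julian year = 1.592 * 31557600 = 50239699 s. Combine: 0.33320567 m/s * 50239699 s = 16740152 m. 1 mile = 1609.344 m, so 16740152 m = 16740152 / 1609.344 = 10401.848 mile ≈ 1.04e+04 mile (4 s.f.). Final answer: 1.04e+04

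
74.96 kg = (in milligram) 1 milligram = 1e-06 kg, so 74.96 kg = 74.96 / 1e-06 = 74960000 milligram ≈ 7.496e+07 milligram (4 s.f.). Final answer: 7.496e+07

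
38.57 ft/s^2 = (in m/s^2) 11.76. Check: 1 ft/s^2 = 0.3048 m/s^2, so 38.57 ft/s^2 = 38.57 * 0.3048 = 11.756136 m/s^2. Result: 11.756136 m/s^2 ≈ 11.76 m/s^2 (4 s.f.).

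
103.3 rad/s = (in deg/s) 5919. Check: 1 deg/s = 0.017453293 rad/s, so 103.3 rad/s = 103.3 / 0.017453293 = 5918.654 deg/s ≈ 5919 deg/s (4 s.f.).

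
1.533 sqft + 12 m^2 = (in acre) 1 sqft = 0.09290304 m^2, so 1.533 sqft = 1.533 * 0.09290304 = 0.14242036 m^2. 12 m^2 is already in m^2. Sum: 0.14242036 + 12 = 12.14242 m^2. 1 acre = 4046.8564 m^2, so 12.14242 m^2 = 12.14242 / 4046.8564 = 0.0030004574 acre ≈ 0.003 acre (4 s.f.). Final answer: 0.003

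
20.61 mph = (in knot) 17.91. Check: 1 mph = 0.44704 m/s, so 20.61 mph = 20.61 * 0.44704 = 9.2134944 m/s. 1 knot = 0.51444444 m/s, so 9.2134944 m/s = 9.2134944 / 0.51444444 = 17.9096 knot ≈ 17.91 knot (4 s.f.).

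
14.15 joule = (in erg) 14.15 joule = 14.15 J. 1 erg = 1e-07 J, so 14.15 J = 14.15 / 1e-07 = 1.415e+08 erg. Final answer: 1.415e+08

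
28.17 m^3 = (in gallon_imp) 1 gallon_imp = 0.00454609 m^3, so 28.17 m^3 = 28.17 / 0.00454609 = 6196.5337 gallon_imp ≈ 6197 gallon_imp (4 s.f.). Final answer: 6197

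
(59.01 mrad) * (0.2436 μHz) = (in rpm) 1 mrad = 0.001 rad, so 59.01 mrad = 59.01 * 0.001 = 0.05901 rad. 1 μHz = 1e-06 Hz, so 0.2436 μHz = 0.2436 * 1e-06 = 2.436e-07 Hz. Combine: 0.05901 rad * 2.436e-07 Hz = 1.4374836e-08 rad/s. 1 rpm = 0.10471976 rad/s, so 1.4374836e-08 rad/s = 1.4374836e-08 / 0.10471976 = 1.3726957e-07 rpm ≈ 1.373e-07 rpm (4 s.f.). Final answer: 1.373e-07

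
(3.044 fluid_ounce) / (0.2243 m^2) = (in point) 1 fluid_ounce = 2.957353e-05 m^3, so 3.044 fluid_ounce = 3.044 * 2.957353e-05 = 9.0021824e-05 m^3. 0.2243 m^2 is already in m^2. Combine: 9.0021824e-05 m^3 / 0.2243 m^2 = 0.00040134563 m. 1 point = 0.00035277778 m, so 0.00040134563 m = 0.00040134563 / 0.00035277778 = 1.1376726 point ≈ 1.138 point (4 s.f.). Final answer: 1.138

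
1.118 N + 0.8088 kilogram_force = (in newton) 9.05. Check: 1.118 N is already in N. 1 kilogram_force = 9.80665 N, so 0.8088 kilogram_force = 0.8088 * 9.80665 = 7.9316185 N. Sum: 1.118 + 7.9316185 = 9.0496185 N. 9.0496185 N = 9.0496185 newton ≈ 9.05 newton (4 s.f.).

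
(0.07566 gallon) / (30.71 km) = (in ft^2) 1 gallon = 0.0037854118 m^3, so 0.07566 gallon = 0.07566 * 0.0037854118 = 0.00028640426 m^3. 1 km = 1000 m, so 30.71 km = 30.71 * 1000 = 30710 m. Combine: 0.00028640426 m^3 / 30710 m = 9.326091e-09 m^2. 1 ft^2 = 0.09290304 m^2, so 9.326091e-09 m^2 = 9.326091e-09 / 0.09290304 = 1.0038521e-07 ft^2 ≈ 1.004e-07 ft^2 (4 s.f.). Final answer: 1.004e-07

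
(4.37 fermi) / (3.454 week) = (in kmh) 7.531e-21. Check: 1 fermi = 1e-15 m, so 4.37 fermi = 4.37 * 1e-15 = 4.37e-15 m. 1 week = 604800 s, so 3.454 week = 3.454 * 604800 = 2088979.2 s. Combine: 4.37e-15 m / 2088979.2 s = 2.0919308e-21 m/s. 1 kmh = 0.27777778 m/s, so 2.0919308e-21 m/s = 2.0919308e-21 / 0.27777778 = 7.530951e-21 kmh ≈ 7.531e-21 kmh (4 s.f.).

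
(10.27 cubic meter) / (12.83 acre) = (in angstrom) 1.978e+06. Check: 10.27 cubic meter = 10.27 m^3. 1 acre = 4046.8564 m^2, so 12.83 acre = 12.83 * 4046.8564 = 51921.168 m^2. Combine: 10.27 m^3 / 51921.168 m^2 = 0.00019779986 m. 1 angstrom = 1e-10 m, so 0.00019779986 m = 0.00019779986 / 1e-10 = 1977998.6 angstrom ≈ 1.978e+06 angstrom (4 s.f.).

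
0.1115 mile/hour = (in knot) 0.09689. Check: 1 mile/hour = 0.44704 m/s, so 0.1115 mile/hour = 0.1115 * 0.44704 = 0.04984496 m/s. 1 knot = 0.51444444 m/s, so 0.04984496 m/s = 0.04984496 / 0.51444444 = 0.096890851 knot ≈ 0.09689 knot (4 s.f.).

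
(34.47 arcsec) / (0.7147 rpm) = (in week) 3.692e-09. Check: 1 arcsec = 4.8481368e-06 rad, so 34.47 arcsec = 34.47 * 4.8481368e-06 = 0.00016711528 rad. 1 rpm = 0.10471976 rad/s, so 0.7147 rpm = 0.7147 * 0.10471976 = 0.074843209 rad/s. Combine: 0.00016711528 rad / 0.074843209 rad/s = 0.0022328716 s. 1 week = 604800 s, so 0.0022328716 s = 0.0022328716 / 604800 = 3.6919173e-09 week ≈ 3.692e-09 week (4 s.f.).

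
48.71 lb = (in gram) 1 lb = 0.45359237 kg, so 48.71 lb = 48.71 * 0.45359237 = 22.094484 kg. 1 gram = 0.001 kg, so 22.094484 kg = 22.094484 / 0.001 = 22094.484 gram ≈ 2.209e+04 gram (4 s.f.). Final answer: 2.209e+04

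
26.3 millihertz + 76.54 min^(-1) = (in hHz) 0.01302. Check: 1 millihertz = 0.001 Hz, so 26.3 millihertz = 26.3 * 0.001 = 0.0263 Hz. 1 min^(-1) = 0.016666667 Hz, so 76.54 min^(-1) = 76.54 * 0.016666667 = 1.2756667 Hz. Sum: 0.0263 + 1.2756667 = 1.3019667 Hz. 1 hHz = 100 Hz, so 1.3019667 Hz = 1.3019667 / 100 = 0.013019667 hHz ≈ 0.01302 hHz (4 s.f.).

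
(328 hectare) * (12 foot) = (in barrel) 7.546e+07. Check: 1 hectare = 10000 m^2, so 328 hectare = 328 * 10000 = 3280000 m^2. 1 foot = 0.3048 m, so 12 foot = 12 * 0.3048 = 3.6576 m. Combine: 3280000 m^2 * 3.6576 m = 11996928 m^3. 1 barrel = 0.15898729 m^3, so 11996928 m^3 = 11996928 / 0.15898729 = 75458407 barrel ≈ 7.546e+07 barrel (4 s.f.).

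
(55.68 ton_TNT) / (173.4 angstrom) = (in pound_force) 1 ton_TNT = 4.184e+09 J, so 55.68 ton_TNT = 55.68 * 4.184e+09 = 2.3296512e+11 J. 1 angstrom = 1e-10 m, so 173.4 angstrom = 173.4 * 1e-10 = 1.734e-08 m. Combine: 2.3296512e+11 J / 1.734e-08 m = 1.3435128e+19 N. 1 pound_force = 4.4482216 N, so 1.3435128e+19 N = 1.3435128e+19 / 4.4482216 = 3.0203369e+18 pound_force ≈ 3.02e+18 pound_force (4 s.f.). Final answer: 3.02e+18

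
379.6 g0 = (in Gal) 3.723e+05. Check: 1 g0 = 9.80665 m/s^2, so 379.6 g0 = 379.6 * 9.80665 = 3722.6043 m/s^2. 1 Gal = 0.01 m/s^2, so 3722.6043 m/s^2 = 3722.6043 / 0.01 = 372260.43 Gal ≈ 3.723e+05 Gal (4 s.f.).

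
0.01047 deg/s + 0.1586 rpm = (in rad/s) 1 deg/s = 0.017453293 rad/s, so 0.01047 deg/s = 0.01047 * 0.017453293 = 0.00018273597 rad/s. 1 rpm = 0.10471976 rad/s, so 0.1586 rpm = 0.1586 * 0.10471976 = 0.016608553 rad/s. Sum: 0.00018273597 + 0.016608553 = 0.016791289 rad/s. Result: 0.016791289 rad/s ≈ 0.01679 rad/s (4 s.f.). Final answer: 0.01679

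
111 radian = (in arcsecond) 2.29e+07. Check: 111 radian = 111 rad. 1 arcsecond = 4.8481368e-06 rad, so 111 rad = 111 / 4.8481368e-06 = 22895393 arcsecond ≈ 2.29e+07 arcsecond (4 s.f.).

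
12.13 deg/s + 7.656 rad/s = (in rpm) 75.13. Check: 1 deg/s = 0.017453293 rad/s, so 12.13 deg/s = 12.13 * 0.017453293 = 0.21170844 rad/s. 7.656 rad/s is already in rad/s. Sum: 0.21170844 + 7.656 = 7.8677084 rad/s. 1 rpm = 0.10471976 rad/s, so 7.8677084 rad/s = 7.8677084 / 0.10471976 = 75.131081 rpm ≈ 75.13 rpm (4 s.f.).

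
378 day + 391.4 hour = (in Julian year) 1 day = 86400 s, so 378 day = 378 * 86400 = 32659200 s. 1 hour = 3600 s, so 391.4 hour = 391.4 * 3600 = 1409040 s. Sum: 32659200 + 1409040 = 34068240 s. 1 Julian year = 31557600 s, so 34068240 s = 34068240 / 31557600 = 1.0795574 Julian year ≈ 1.08 Julian year (4 s.f.). Final answer: 1.08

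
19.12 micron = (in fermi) 1 micron = 1e-06 m, so 19.12 micron = 19.12 * 1e-06 = 1.912e-05 m. 1 fermi = 1e-15 m, so 1.912e-05 m = 1.912e-05 / 1e-15 = 1.912e+10 fermi. Final answer: 1.912e+10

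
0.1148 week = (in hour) 1 week = 604800 s, so 0.1148 week = 0.1148 * 604800 = 69431.04 s. 1 hour = 3600 s, so 69431.04 s = 69431.04 / 3600 = 19.2864 hour ≈ 19.29 hour (4 s.f.). Final answer: 19.29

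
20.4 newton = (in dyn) 2.04e+06. Check: 20.4 newton = 20.4 N. 1 dyn = 1e-05 N, so 20.4 N = 20.4 / 1e-05 = 2040000 dyn ≈ 2.04e+06 dyn (4 s.f.).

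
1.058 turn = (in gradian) 423.2. Check: 1 turn = 6.2831853 rad, so 1.058 turn = 1.058 * 6.2831853 = 6.6476101 rad. 1 gradian = 0.015707963 rad, so 6.6476101 rad = 6.6476101 / 0.015707963 = 423.2 gradian.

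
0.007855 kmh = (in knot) 0.004241. Check: 1 kmh = 0.27777778 m/s, so 0.007855 kmh = 0.007855 * 0.27777778 = 0.0021819444 m/s. 1 knot = 0.51444444 m/s, so 0.0021819444 m/s = 0.0021819444 / 0.51444444 = 0.0042413607 knot ≈ 0.004241 knot (4 s.f.).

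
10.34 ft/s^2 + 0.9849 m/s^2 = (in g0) 1 ft/s^2 = 0.3048 m/s^2, so 10.34 ft/s^2 = 10.34 * 0.3048 = 3.151632 m/s^2. 0.9849 m/s^2 is already in m/s^2. Sum: 3.151632 + 0.9849 = 4.136532 m/s^2. 1 g0 = 9.80665 m/s^2, so 4.136532 m/s^2 = 4.136532 / 9.80665 = 0.42180887 g0 ≈ 0.4218 g0 (4 s.f.). Final answer: 0.4218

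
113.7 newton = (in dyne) 113.7 newton = 113.7 N. 1 dyne = 1e-05 N, so 113.7 N = 113.7 / 1e-05 = 11370000 dyne ≈ 1.137e+07 dyne (4 s.f.). Final answer: 1.137e+07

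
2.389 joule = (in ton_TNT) 5.71e-10. Check: 2.389 joule = 2.389 J. 1 ton_TNT = 4.184e+09 J, so 2.389 J = 2.389 / 4.184e+09 = 5.709847e-10 ton_TNT ≈ 5.71e-10 ton_TNT (4 s.f.).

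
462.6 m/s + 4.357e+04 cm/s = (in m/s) 898.3. Check: 462.6 m/s is already in m/s. 1 cm/s = 0.01 m/s, so 4.357e+04 cm/s = 4.357e+04 * 0.01 = 435.7 m/s. Sum: 462.6 + 435.7 = 898.3 m/s. Result: 898.3 m/s.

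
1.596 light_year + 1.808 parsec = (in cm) 7.089e+18. Check: 1 light_year = 9.4607305e+15 m, so 1.596 light_year = 1.596 * 9.4607305e+15 = 1.5099326e+16 m. 1 parsec = 3.0856776e+16 m, so 1.808 parsec = 1.808 * 3.0856776e+16 = 5.5789051e+16 m. Sum: 1.5099326e+16 + 5.5789051e+16 = 7.0888377e+16 m. 1 cm = 0.01 m, so 7.0888377e+16 m = 7.0888377e+16 / 0.01 = 7.0888377e+18 cm ≈ 7.089e+18 cm (4 s.f.).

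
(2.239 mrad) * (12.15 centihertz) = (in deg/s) 1 mrad = 0.001 rad, so 2.239 mrad = 2.239 * 0.001 = 0.002239 rad. 1 centihertz = 0.01 Hz, so 12.15 centihertz = 12.15 * 0.01 = 0.1215 Hz. Combine: 0.002239 rad * 0.1215 Hz = 0.0002720385 rad/s. 1 deg/s = 0.017453293 rad/s, so 0.0002720385 rad/s = 0.0002720385 / 0.017453293 = 0.015586658 deg/s ≈ 0.01559 deg/s (4 s.f.). Final answer: 0.01559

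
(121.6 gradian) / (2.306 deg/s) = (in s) 47.46. Check: 1 gradian = 0.015707963 rad, so 121.6 gradian = 121.6 * 0.015707963 = 1.9100883 rad. 1 deg/s = 0.017453293 rad/s, so 2.306 deg/s = 2.306 * 0.017453293 = 0.040247293 rad/s. Combine: 1.9100883 rad / 0.040247293 rad/s = 47.458803 s. Result: 47.458803 s ≈ 47.46 s (4 s.f.).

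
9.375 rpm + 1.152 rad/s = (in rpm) 20.38. Check: 1 rpm = 0.10471976 rad/s, so 9.375 rpm = 9.375 * 0.10471976 = 0.9817477 rad/s. 1.152 rad/s is already in rad/s. Sum: 0.9817477 + 1.152 = 2.1337477 rad/s. 1 rpm = 0.10471976 rad/s, so 2.1337477 rad/s = 2.1337477 / 0.10471976 = 20.37579 rpm ≈ 20.38 rpm (4 s.f.).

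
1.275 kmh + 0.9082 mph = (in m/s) 1 kmh = 0.27777778 m/s, so 1.275 kmh = 1.275 * 0.27777778 = 0.35416667 m/s. 1 mph = 0.44704 m/s, so 0.9082 mph = 0.9082 * 0.44704 = 0.40600173 m/s. Sum: 0.35416667 + 0.40600173 = 0.76016839 m/s. Result: 0.76016839 m/s ≈ 0.7602 m/s (4 s.f.). Final answer: 0.7602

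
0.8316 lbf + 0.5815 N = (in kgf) 1 lbf = 4.4482216 N, so 0.8316 lbf = 0.8316 * 4.4482216 = 3.6991411 N. 0.5815 N is already in N. Sum: 3.6991411 + 0.5815 = 4.2806411 N. 1 kgf = 9.80665 N, so 4.2806411 N = 4.2806411 / 9.80665 = 0.43650391 kgf ≈ 0.4365 kgf (4 s.f.). Final answer: 0.4365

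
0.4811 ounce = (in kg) 1 ounce = 0.028349523 kg, so 0.4811 ounce = 0.4811 * 0.028349523 = 0.013638956 kg. Result: 0.013638956 kg ≈ 0.01364 kg (4 s.f.). Final answer: 0.01364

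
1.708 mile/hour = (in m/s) 1 mile/hour = 0.44704 m/s, so 1.708 mile/hour = 1.708 * 0.44704 = 0.76354432 m/s. Result: 0.76354432 m/s ≈ 0.7635 m/s (4 s.f.). Final answer: 0.7635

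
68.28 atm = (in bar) 1 atm = 101325 Pa, so 68.28 atm = 68.28 * 101325 = 6918471 Pa. 1 bar = 100000 Pa, so 6918471 Pa = 6918471 / 100000 = 69.18471 bar ≈ 69.18 bar (4 s.f.). Final answer: 69.18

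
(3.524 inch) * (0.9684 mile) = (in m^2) 139.5. Check: 1 inch = 0.0254 m, so 3.524 inch = 3.524 * 0.0254 = 0.0895096 m. 1 mile = 1609.344 m, so 0.9684 mile = 0.9684 * 1609.344 = 1558.4887 m. Combine: 0.0895096 m * 1558.4887 m = 139.4997 m^2. Result: 139.4997 m^2 ≈ 139.5 m^2 (4 s.f.).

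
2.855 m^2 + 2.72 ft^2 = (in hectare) 2.855 m^2 is already in m^2. 1 ft^2 = 0.09290304 m^2, so 2.72 ft^2 = 2.72 * 0.09290304 = 0.25269627 m^2. Sum: 2.855 + 0.25269627 = 3.1076963 m^2. 1 hectare = 10000 m^2, so 3.1076963 m^2 = 3.1076963 / 10000 = 0.00031076963 hectare ≈ 0.0003108 hectare (4 s.f.). Final answer: 0.0003108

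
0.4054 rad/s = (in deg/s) 23.23. Check: 1 deg/s = 0.017453293 rad/s, so 0.4054 rad/s = 0.4054 / 0.017453293 = 23.227709 deg/s ≈ 23.23 deg/s (4 s.f.).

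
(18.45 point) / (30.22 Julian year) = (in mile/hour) 1.527e-11. Check: 1 point = 0.00035277778 m, so 18.45 point = 18.45 * 0.00035277778 = 0.00650875 m. 1 Julian year = 31557600 s, so 30.22 Julian year = 30.22 * 31557600 = 9.5367067e+08 s. Combine: 0.00650875 m / 9.5367067e+08 s = 6.8249451e-12 m/s. 1 mile/hour = 0.44704 m/s, so 6.8249451e-12 m/s = 6.8249451e-12 / 0.44704 = 1.5266967e-11 mile/hour ≈ 1.527e-11 mile/hour (4 s.f.).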